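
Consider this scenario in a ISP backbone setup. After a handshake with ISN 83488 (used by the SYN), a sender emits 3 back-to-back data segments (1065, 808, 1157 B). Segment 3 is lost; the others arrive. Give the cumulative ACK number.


SYN uses sequence number 83488; first data byte = ISN + 1 = 83489.
Segment 1: SEQ = 83489, len = 1065 B, covers [83489, 84553]
Segment 2: SEQ = 84554, len = 808 B, covers [84554, 85361]
Segment 3: SEQ = 85362, len = 1157 B, covers [85362, 86518] [LOST]
In-order data received: bytes [83489, 85361] (segments 1..2).
Segment 3 missing -> gap begins at byte 85362.
Cumulative ACK = next expected in-order byte = 83489 + 1065 + 808 = 85362

85362


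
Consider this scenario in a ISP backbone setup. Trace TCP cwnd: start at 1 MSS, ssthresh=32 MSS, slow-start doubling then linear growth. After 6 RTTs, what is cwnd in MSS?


RTT 0: cwnd = 1 MSS (initial)
RTT 1: cwnd = 2 MSS (slow start, doubled)
RTT 2: cwnd = 4 MSS (slow start, doubled)
RTT 3: cwnd = 8 MSS (slow start, doubled)
RTT 4: cwnd = 16 MSS (slow start, doubled)
RTT 5: cwnd = 32 MSS (slow start, doubled)
RTT 6: cwnd = 33 MSS (congestion avoidance, +1)

33


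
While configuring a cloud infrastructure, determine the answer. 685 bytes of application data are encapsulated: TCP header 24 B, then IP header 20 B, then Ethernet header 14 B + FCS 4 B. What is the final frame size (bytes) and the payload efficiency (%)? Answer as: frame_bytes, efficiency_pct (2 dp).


TCP segment = 685 + 24 = 709 B
IP packet = 709 + 20 = 729 B
Ethernet frame = 729 + 14 + 4 = 747 B
Efficiency = app / frame = 685 / 747 = 0.917001 = 91.7001% -> 91.70% (2 dp)

747, 91.70


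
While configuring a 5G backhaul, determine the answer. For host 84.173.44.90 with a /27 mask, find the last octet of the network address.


Given: IP = 84.173.44.90, prefix = /27
Subnet mask = 255.255.255.224
Last octet of IP: 90
Last octet of mask: 224
Network last octet = 90 AND 224 = 64

64


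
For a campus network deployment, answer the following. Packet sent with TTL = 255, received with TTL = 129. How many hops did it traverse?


Given: initial TTL = 255, received TTL = 129
Hops = initial TTL - received TTL
Hops = 255 - 129 = 126

126


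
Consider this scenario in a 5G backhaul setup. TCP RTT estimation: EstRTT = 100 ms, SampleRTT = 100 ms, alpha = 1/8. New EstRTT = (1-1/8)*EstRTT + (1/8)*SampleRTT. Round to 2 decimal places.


Given: EstRTT = 100 ms, SampleRTT = 100 ms, alpha = 1/8
New EstRTT = (1 - alpha) * EstRTT + alpha * SampleRTT
(7/8) * 100 = 87.5
(1/8) * 100 = 12.5
New EstRTT = 87.5 + 12.5 = 100 ms -> 100.00 ms (2 dp)

100.00


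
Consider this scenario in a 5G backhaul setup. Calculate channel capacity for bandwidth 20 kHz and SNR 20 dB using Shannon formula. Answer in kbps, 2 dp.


Given: B = 20 kHz, SNR = 20 dB
SNR linear = 10^(20/10) = 100
1 + SNR = 101
log2(101) = 6.6582114828
C = 20 * 1000 * 6.6582114828 = 133164.2297 bps
C = 133.164230 kbps -> 133.16 kbps (2 dp)

133.16


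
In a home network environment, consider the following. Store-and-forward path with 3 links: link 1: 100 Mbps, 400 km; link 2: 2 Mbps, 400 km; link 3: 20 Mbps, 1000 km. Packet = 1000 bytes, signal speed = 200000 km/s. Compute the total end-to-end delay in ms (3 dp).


Packet = 1000 bytes = 8000 bits. Store-and-forward: sum (t_trans + t_prop) per link.
Link 1: t_trans = 8000/(100*10^6) s = 0.0800 ms; t_prop = 400/200000 s = 2.0000 ms; subtotal = 2.0800 ms
Link 2: t_trans = 8000/(2*10^6) s = 4.0000 ms; t_prop = 400/200000 s = 2.0000 ms; subtotal = 6.0000 ms
Link 3: t_trans = 8000/(20*10^6) s = 0.4000 ms; t_prop = 1000/200000 s = 5.0000 ms; subtotal = 5.4000 ms
End-to-end = 2.0800 + 6.0000 + 5.4000 = 13.4800 ms -> 13.480 ms (3 dp)

13.480


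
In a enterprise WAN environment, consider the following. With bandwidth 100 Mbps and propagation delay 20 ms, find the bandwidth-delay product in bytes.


Given: bandwidth = 100 Mbps, delay = 20 ms
BDP in bits = 100 * 10^6 * 20 / 1000
BDP in bits = 2000000
BDP in bytes = 2000000 / 8 = 250000

250000


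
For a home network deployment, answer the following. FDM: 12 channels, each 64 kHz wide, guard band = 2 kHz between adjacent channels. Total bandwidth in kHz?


Given: 12 channels, 64 kHz each, guard = 2 kHz
Channel bandwidth = 12 * 64 = 768 kHz
Guard bands = 11 gaps * 2 kHz = 22 kHz
Total = 768 + 22 = 790 kHz

790


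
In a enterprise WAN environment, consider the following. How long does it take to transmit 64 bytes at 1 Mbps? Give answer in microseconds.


Given: packet = 64 bytes, bandwidth = 1 Mbps
Packet in bits = 64 * 8 = 512 bits
Bandwidth = 1 * 10^6 = 1000000 bps
Time = 512 / 1000000 seconds
Time in us = 512 * 10^6 / 1000000 = 512

512


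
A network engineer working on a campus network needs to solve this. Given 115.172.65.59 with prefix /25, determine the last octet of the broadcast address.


Given: IP = 115.172.65.59, prefix = /25
Host bits = 32 - 25 = 7
Network last octet = 59 AND mask = 0
Host part size = 2^7 - 1 = 127
Broadcast last octet = 0 OR 127 = 127

127


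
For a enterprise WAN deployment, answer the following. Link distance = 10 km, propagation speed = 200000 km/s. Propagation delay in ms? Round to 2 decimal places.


Given: distance = 10 km, speed = 200000 km/s
Delay = distance / speed = 10 / 200000 seconds
Delay in ms = 10 * 1000 / 200000
Delay = 0.0500 ms
Rounded to 2 dp = 0.05 ms

0.05


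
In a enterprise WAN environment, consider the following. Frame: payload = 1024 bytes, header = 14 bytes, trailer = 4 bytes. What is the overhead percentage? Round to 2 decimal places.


Given: payload = 1024 B, header = 14 B, trailer = 4 B
Overhead bytes = header + trailer = 14 + 4 = 18
Total frame = payload + overhead = 1024 + 18 = 1042
Overhead % = 18 / 1042 * 100 = 1.7274% -> 1.73% (2 dp)

1.73


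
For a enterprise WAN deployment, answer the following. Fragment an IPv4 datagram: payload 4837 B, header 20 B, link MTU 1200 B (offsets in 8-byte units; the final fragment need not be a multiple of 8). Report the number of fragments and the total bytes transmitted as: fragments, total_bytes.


Max data per non-final fragment = floor((MTU - header)/8)*8 = floor((1200 - 20)/8)*8 = floor(1180/8)*8 = 1176 B
Final fragment needs no 8-byte alignment: it can carry up to MTU - header = 1180 B
Non-final fragments needed = ceil((payload - 1180) / 1176) = ceil(3657/1176) = ceil(3.1097) = 4
Number of fragments = 4 + 1 = 5
Fragment sizes (data): 4 * 1176 B + 133 B (last, 133 <= 1180 OK)
Total bytes sent = payload + n_frags * header = 4837 + 5*20 = 4837 + 100 = 4937 B

5, 4937


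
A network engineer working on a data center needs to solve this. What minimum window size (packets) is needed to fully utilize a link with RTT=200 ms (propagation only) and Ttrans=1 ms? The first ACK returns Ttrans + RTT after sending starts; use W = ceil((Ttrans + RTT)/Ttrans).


Given: Ttrans = 1 ms, RTT = 200 ms (= 2 * Tprop, Tprop = 100 ms)
Time until first ACK returns = Ttrans + RTT = 1 + 200 = 201 ms
Need W * Ttrans >= Ttrans + RTT  ->  W >= (Ttrans + RTT) / Ttrans
(Ttrans + RTT) / Ttrans = 201 / 1 = 201
W_min = ceil(201) = 201

201


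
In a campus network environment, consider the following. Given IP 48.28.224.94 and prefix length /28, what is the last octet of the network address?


Given: IP = 48.28.224.94, prefix = /28
Subnet mask = 255.255.255.240
Last octet of IP: 94
Last octet of mask: 240
Network last octet = 94 AND 240 = 80

80


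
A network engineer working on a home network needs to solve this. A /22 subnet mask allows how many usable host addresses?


Given: subnet mask /22
Host bits = 32 - 22 = 10
Total addresses = 2^10 = 1024
Usable hosts = 1024 - 2 (network + broadcast) = 1022

1022


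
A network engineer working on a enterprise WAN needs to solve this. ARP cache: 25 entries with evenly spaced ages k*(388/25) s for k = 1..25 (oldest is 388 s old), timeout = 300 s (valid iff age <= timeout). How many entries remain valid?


Ages are k * 388/25 s for k = 1..25 (spacing = 15.5200 s).
Entry k is valid iff k * 388/25 <= 300 iff k <= 25 * 300 / 388 = 19.3299
n_valid = floor(19.3299) = 19
(n_stale = 25 - 19 = 6)

19


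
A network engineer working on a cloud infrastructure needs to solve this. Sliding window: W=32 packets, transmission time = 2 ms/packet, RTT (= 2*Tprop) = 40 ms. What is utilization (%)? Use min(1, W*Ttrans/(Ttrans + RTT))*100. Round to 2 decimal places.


Given: W = 32, Ttrans = 2 ms, RTT = 40 ms (= 2 * Tprop, Tprop = 20 ms)
Cycle time = Ttrans + RTT = 2 + 40 = 42 ms (first packet sent until its ACK returns)
W * Ttrans = 32 * 2 = 64 ms of sending per cycle
W * Ttrans / (Ttrans + RTT) = 64 / 42 = 1.523810
U = min(1, 1.523810) = 1.000000
U% = 100.00%

100.00


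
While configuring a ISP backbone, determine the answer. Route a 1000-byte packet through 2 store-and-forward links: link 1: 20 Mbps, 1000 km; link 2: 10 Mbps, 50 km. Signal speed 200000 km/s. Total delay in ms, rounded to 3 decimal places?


Packet = 1000 bytes = 8000 bits. Store-and-forward: sum (t_trans + t_prop) per link.
Link 1: t_trans = 8000/(20*10^6) s = 0.4000 ms; t_prop = 1000/200000 s = 5.0000 ms; subtotal = 5.4000 ms
Link 2: t_trans = 8000/(10*10^6) s = 0.8000 ms; t_prop = 50/200000 s = 0.2500 ms; subtotal = 1.0500 ms
End-to-end = 5.4000 + 1.0500 = 6.4500 ms -> 6.450 ms (3 dp)

6.450


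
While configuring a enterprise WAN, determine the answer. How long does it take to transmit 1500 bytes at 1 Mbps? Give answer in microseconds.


Given: packet = 1500 bytes, bandwidth = 1 Mbps
Packet in bits = 1500 * 8 = 12000 bits
Bandwidth = 1 * 10^6 = 1000000 bps
Time = 12000 / 1000000 seconds
Time in us = 12000 * 10^6 / 1000000 = 12000

12000


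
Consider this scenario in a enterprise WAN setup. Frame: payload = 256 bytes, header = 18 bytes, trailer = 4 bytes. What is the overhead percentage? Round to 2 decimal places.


Given: payload = 256 B, header = 18 B, trailer = 4 B
Overhead bytes = header + trailer = 18 + 4 = 22
Total frame = payload + overhead = 256 + 22 = 278
Overhead % = 22 / 278 * 100 = 7.9137% -> 7.91% (2 dp)

7.91


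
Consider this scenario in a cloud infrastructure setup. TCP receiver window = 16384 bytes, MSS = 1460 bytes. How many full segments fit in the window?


Given: RWND = 16384 bytes, MSS = 1460 bytes
Full segments = floor(RWND / MSS)
Full segments = floor(16384 / 1460)
Full segments = floor(11.2219) = 11

11


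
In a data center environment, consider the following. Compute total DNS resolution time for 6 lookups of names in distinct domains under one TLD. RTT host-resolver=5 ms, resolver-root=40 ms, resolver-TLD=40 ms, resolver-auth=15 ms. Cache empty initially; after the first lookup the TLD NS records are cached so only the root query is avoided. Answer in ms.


Lookup 1 (cold cache): local + root + TLD + auth = 5 + 40 + 40 + 15 = 100 ms
Lookups 2..6 (TLD NS cached -> skip root; new domain -> still ask TLD and auth): local + TLD + auth = 5 + 40 + 15 = 60 ms each
Remaining 5 lookups: 5 * 60 = 300 ms
Total = 100 + 300 = 400 ms

400


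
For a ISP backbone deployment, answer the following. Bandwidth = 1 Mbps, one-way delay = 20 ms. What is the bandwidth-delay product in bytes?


Given: bandwidth = 1 Mbps, delay = 20 ms
BDP in bits = 1 * 10^6 * 20 / 1000
BDP in bits = 20000
BDP in bytes = 20000 / 8 = 2500

2500


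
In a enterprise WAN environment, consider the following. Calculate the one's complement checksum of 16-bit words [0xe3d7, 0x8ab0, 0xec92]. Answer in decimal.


Given words: [0xe3d7, 0x8ab0, 0xec92]
Step 1: Sum all words
Raw sum = 58327 + 35504 + 60562 = 154393
Step 2: Fold carry: (23321 + 2) = 23323
One's complement = ~23323 & 0xFFFF = 42212

42212


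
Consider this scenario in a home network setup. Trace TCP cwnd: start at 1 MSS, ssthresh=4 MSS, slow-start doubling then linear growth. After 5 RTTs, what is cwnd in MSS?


RTT 0: cwnd = 1 MSS (initial)
RTT 1: cwnd = 2 MSS (slow start, doubled)
RTT 2: cwnd = 4 MSS (slow start, doubled)
RTT 3: cwnd = 5 MSS (congestion avoidance, +1)
RTT 4: cwnd = 6 MSS (congestion avoidance, +1)
RTT 5: cwnd = 7 MSS (congestion avoidance, +1)

7


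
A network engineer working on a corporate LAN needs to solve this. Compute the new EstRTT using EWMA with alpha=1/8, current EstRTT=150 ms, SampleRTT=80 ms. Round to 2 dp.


Given: EstRTT = 150 ms, SampleRTT = 80 ms, alpha = 1/8
New EstRTT = (1 - alpha) * EstRTT + alpha * SampleRTT
(7/8) * 150 = 131.25
(1/8) * 80 = 10
New EstRTT = 131.25 + 10 = 141.25 ms -> 141.25 ms (2 dp)

141.25


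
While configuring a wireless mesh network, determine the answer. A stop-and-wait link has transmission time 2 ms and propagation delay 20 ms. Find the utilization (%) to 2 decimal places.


Given: Ttrans = 2 ms, Tprop = 20 ms
RTT = 2 * Tprop = 2 * 20 = 40 ms
U = Ttrans / (Ttrans + RTT)
U = 2 / (2 + 40)
U = 2 / 42 = 0.047619
U% = 4.76%

4.76


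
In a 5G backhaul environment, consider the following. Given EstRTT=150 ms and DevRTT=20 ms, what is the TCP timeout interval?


Given: EstRTT = 150 ms, DevRTT = 20 ms
Timeout = EstRTT + 4 * DevRTT
4 * DevRTT = 4 * 20 = 80
Timeout = 150 + 80 = 230 ms

230


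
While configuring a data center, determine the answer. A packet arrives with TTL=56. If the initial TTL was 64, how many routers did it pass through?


Given: initial TTL = 64, received TTL = 56
Hops = initial TTL - received TTL
Hops = 64 - 56 = 8

8


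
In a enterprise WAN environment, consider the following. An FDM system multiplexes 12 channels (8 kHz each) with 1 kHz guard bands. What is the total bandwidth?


Given: 12 channels, 8 kHz each, guard = 1 kHz
Channel bandwidth = 12 * 8 = 96 kHz
Guard bands = 11 gaps * 1 kHz = 11 kHz
Total = 96 + 11 = 107 kHz

107


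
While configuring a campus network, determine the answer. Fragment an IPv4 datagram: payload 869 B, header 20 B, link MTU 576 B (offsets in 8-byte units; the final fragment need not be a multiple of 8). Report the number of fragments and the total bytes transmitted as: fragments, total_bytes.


Max data per non-final fragment = floor((MTU - header)/8)*8 = floor((576 - 20)/8)*8 = floor(556/8)*8 = 552 B
Final fragment needs no 8-byte alignment: it can carry up to MTU - header = 556 B
Non-final fragments needed = ceil((payload - 556) / 552) = ceil(313/552) = ceil(0.5670) = 1
Number of fragments = 1 + 1 = 2
Fragment sizes (data): 1 * 552 B + 317 B (last, 317 <= 556 OK)
Total bytes sent = payload + n_frags * header = 869 + 2*20 = 869 + 40 = 909 B

2, 909


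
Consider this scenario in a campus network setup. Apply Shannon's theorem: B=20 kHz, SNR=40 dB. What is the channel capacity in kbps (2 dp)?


Given: B = 20 kHz, SNR = 40 dB
SNR linear = 10^(40/10) = 10000
1 + SNR = 10001
log2(10001) = 13.2878566418
C = 20 * 1000 * 13.2878566418 = 265757.1328 bps
C = 265.757133 kbps -> 265.76 kbps (2 dp)

265.76


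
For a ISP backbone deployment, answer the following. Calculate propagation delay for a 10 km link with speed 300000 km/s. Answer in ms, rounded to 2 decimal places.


Given: distance = 10 km, speed = 300000 km/s
Delay = distance / speed = 10 / 300000 seconds
Delay in ms = 10 * 1000 / 300000
Delay = 0.0333 ms
Rounded to 2 dp = 0.03 ms

0.03


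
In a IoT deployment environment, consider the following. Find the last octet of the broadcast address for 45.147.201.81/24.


Given: IP = 45.147.201.81, prefix = /24
Host bits = 32 - 24 = 8
Network last octet = 81 AND mask = 0
Host part size = 2^8 - 1 = 255
Broadcast last octet = 0 OR 255 = 255

255


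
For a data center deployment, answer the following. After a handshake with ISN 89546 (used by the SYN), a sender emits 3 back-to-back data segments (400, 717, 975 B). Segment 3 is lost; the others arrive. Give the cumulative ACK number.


SYN uses sequence number 89546; first data byte = ISN + 1 = 89547.
Segment 1: SEQ = 89547, len = 400 B, covers [89547, 89946]
Segment 2: SEQ = 89947, len = 717 B, covers [89947, 90663]
Segment 3: SEQ = 90664, len = 975 B, covers [90664, 91638] [LOST]
In-order data received: bytes [89547, 90663] (segments 1..2).
Segment 3 missing -> gap begins at byte 90664.
Cumulative ACK = next expected in-order byte = 89547 + 400 + 717 = 90664

90664


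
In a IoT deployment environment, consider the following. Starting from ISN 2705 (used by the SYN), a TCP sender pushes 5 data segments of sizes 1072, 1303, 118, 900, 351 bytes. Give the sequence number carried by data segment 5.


The SYN occupies sequence number ISN = 2705, so the first data byte is ISN + 1 = 2706.
SEQ of data segment i = (ISN + 1) + sum of payload sizes of segments 1..i-1.
Segment 1: SEQ = 2706, payload = 1072 bytes
Segment 2: SEQ = 3778, payload = 1303 bytes
Segment 3: SEQ = 5081, payload = 118 bytes
Segment 4: SEQ = 5199, payload = 900 bytes
Segment 5: SEQ = 6099, payload = 351 bytes
SEQ of segment 5 = 2706 + 1072 + 1303 + 118 + 900 = 6099

6099


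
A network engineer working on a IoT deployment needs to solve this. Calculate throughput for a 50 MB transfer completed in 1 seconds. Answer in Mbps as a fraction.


Given: file = 50 MB, time = 1 s
File in Mb = 50 * 8 = 400 Mb
Throughput = 400 / 1 Mbps
Throughput = 400 Mbps

400


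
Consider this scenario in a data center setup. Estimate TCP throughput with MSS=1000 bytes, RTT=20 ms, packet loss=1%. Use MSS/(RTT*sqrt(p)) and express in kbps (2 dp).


Given: MSS = 1000 bytes, RTT = 20 ms, loss = 1%
RTT in seconds = 20 / 1000 = 0.02
Loss rate = 1% = 0.01
sqrt(loss) = sqrt(0.01) = 0.1
Throughput (bytes/s) = 1000 / (0.02 * 0.1) = 500000.0000
Throughput (kbps) = 500000.0000 * 8 / 1000 = 4000.000000 -> 4000.00 kbps (2 dp)

4000.00


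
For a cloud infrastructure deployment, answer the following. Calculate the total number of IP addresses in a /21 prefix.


Given: CIDR prefix /21
Host bits = 32 - 21 = 11
Total addresses = 2^11 = 2048

2048


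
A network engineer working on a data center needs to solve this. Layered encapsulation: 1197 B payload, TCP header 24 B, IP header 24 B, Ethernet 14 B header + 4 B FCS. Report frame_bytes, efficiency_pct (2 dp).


TCP segment = 1197 + 24 = 1221 B
IP packet = 1221 + 24 = 1245 B
Ethernet frame = 1245 + 14 + 4 = 1263 B
Efficiency = app / frame = 1197 / 1263 = 0.947743 = 94.7743% -> 94.77% (2 dp)

1263, 94.77


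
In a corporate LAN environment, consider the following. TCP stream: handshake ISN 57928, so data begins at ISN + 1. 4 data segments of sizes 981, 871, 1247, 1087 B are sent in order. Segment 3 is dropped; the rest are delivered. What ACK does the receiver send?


SYN uses sequence number 57928; first data byte = ISN + 1 = 57929.
Segment 1: SEQ = 57929, len = 981 B, covers [57929, 58909]
Segment 2: SEQ = 58910, len = 871 B, covers [58910, 59780]
Segment 3: SEQ = 59781, len = 1247 B, covers [59781, 61027] [LOST]
Segment 4: SEQ = 61028, len = 1087 B, covers [61028, 62114]
In-order data received: bytes [57929, 59780] (segments 1..2).
Segment 3 missing -> gap begins at byte 59781; later segments buffered out of order.
Cumulative ACK = next expected in-order byte = 57929 + 981 + 871 = 59781

59781


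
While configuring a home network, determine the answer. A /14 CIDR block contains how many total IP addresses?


Given: CIDR prefix /14
Host bits = 32 - 14 = 18
Total addresses = 2^18 = 262144

262144


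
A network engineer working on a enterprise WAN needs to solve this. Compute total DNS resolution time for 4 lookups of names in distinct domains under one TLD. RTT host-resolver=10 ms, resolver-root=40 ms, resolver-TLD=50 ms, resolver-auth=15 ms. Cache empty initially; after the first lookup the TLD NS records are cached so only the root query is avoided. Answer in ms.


Lookup 1 (cold cache): local + root + TLD + auth = 10 + 40 + 50 + 15 = 115 ms
Lookups 2..4 (TLD NS cached -> skip root; new domain -> still ask TLD and auth): local + TLD + auth = 10 + 50 + 15 = 75 ms each
Remaining 3 lookups: 3 * 75 = 225 ms
Total = 115 + 225 = 340 ms

340


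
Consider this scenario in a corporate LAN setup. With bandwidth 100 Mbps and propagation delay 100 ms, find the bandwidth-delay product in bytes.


Given: bandwidth = 100 Mbps, delay = 100 ms
BDP in bits = 100 * 10^6 * 100 / 1000
BDP in bits = 10000000
BDP in bytes = 10000000 / 8 = 1250000

1250000


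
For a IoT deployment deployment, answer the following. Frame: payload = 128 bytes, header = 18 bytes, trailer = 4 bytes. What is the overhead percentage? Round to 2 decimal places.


Given: payload = 128 B, header = 18 B, trailer = 4 B
Overhead bytes = header + trailer = 18 + 4 = 22
Total frame = payload + overhead = 128 + 22 = 150
Overhead % = 22 / 150 * 100 = 14.6667% -> 14.67% (2 dp)

14.67


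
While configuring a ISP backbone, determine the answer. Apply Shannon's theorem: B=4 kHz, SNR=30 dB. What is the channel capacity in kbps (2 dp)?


Given: B = 4 kHz, SNR = 30 dB
SNR linear = 10^(30/10) = 1000
1 + SNR = 1001
log2(1001) = 9.9672262588
C = 4 * 1000 * 9.9672262588 = 39868.9050 bps
C = 39.868905 kbps -> 39.87 kbps (2 dp)

39.87


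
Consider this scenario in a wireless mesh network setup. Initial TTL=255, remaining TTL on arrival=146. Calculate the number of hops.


Given: initial TTL = 255, received TTL = 146
Hops = initial TTL - received TTL
Hops = 255 - 146 = 109

109


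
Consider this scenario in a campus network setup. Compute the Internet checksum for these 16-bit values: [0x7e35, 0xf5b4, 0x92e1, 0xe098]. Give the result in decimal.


Given words: [0x7e35, 0xf5b4, 0x92e1, 0xe098]
Step 1: Sum all words
Raw sum = 32309 + 62900 + 37601 + 57496 = 190306
Step 2: Fold carry: (59234 + 2) = 59236
One's complement = ~59236 & 0xFFFF = 6299

6299


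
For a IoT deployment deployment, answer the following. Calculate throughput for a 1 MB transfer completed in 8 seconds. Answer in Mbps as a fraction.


Given: file = 1 MB, time = 8 s
File in Mb = 1 * 8 = 8 Mb
Throughput = 8 / 8 Mbps
Throughput = 1 Mbps

1


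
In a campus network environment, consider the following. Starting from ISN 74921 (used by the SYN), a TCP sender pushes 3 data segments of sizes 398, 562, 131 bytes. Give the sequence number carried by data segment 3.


The SYN occupies sequence number ISN = 74921, so the first data byte is ISN + 1 = 74922.
SEQ of data segment i = (ISN + 1) + sum of payload sizes of segments 1..i-1.
Segment 1: SEQ = 74922, payload = 398 bytes
Segment 2: SEQ = 75320, payload = 562 bytes
Segment 3: SEQ = 75882, payload = 131 bytes
SEQ of segment 3 = 74922 + 398 + 562 = 75882

75882


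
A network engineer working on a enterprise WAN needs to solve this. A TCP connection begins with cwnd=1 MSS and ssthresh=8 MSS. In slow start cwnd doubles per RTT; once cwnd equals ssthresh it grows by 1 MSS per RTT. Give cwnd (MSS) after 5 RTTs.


RTT 0: cwnd = 1 MSS (initial)
RTT 1: cwnd = 2 MSS (slow start, doubled)
RTT 2: cwnd = 4 MSS (slow start, doubled)
RTT 3: cwnd = 8 MSS (slow start, doubled)
RTT 4: cwnd = 9 MSS (congestion avoidance, +1)
RTT 5: cwnd = 10 MSS (congestion avoidance, +1)

10


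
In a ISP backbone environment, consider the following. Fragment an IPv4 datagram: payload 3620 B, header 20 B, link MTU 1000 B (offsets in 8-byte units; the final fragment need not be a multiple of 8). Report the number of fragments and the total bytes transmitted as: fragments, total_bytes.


Max data per non-final fragment = floor((MTU - header)/8)*8 = floor((1000 - 20)/8)*8 = floor(980/8)*8 = 976 B
Final fragment needs no 8-byte alignment: it can carry up to MTU - header = 980 B
Non-final fragments needed = ceil((payload - 980) / 976) = ceil(2640/976) = ceil(2.7049) = 3
Number of fragments = 3 + 1 = 4
Fragment sizes (data): 3 * 976 B + 692 B (last, 692 <= 980 OK)
Total bytes sent = payload + n_frags * header = 3620 + 4*20 = 3620 + 80 = 3700 B

4, 3700


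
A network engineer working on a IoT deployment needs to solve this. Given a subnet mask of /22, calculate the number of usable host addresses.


Given: subnet mask /22
Host bits = 32 - 22 = 10
Total addresses = 2^10 = 1024
Usable hosts = 1024 - 2 (network + broadcast) = 1022

1022


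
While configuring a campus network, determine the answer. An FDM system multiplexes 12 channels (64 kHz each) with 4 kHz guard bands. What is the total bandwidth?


Given: 12 channels, 64 kHz each, guard = 4 kHz
Channel bandwidth = 12 * 64 = 768 kHz
Guard bands = 11 gaps * 4 kHz = 44 kHz
Total = 768 + 44 = 812 kHz

812


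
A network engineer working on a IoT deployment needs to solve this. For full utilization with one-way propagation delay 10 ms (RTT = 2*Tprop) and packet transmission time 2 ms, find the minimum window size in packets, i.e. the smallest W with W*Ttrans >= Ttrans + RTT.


Given: Ttrans = 2 ms, RTT = 20 ms (= 2 * Tprop, Tprop = 10 ms)
Time until first ACK returns = Ttrans + RTT = 2 + 20 = 22 ms
Need W * Ttrans >= Ttrans + RTT  ->  W >= (Ttrans + RTT) / Ttrans
(Ttrans + RTT) / Ttrans = 22 / 2 = 11
W_min = ceil(11) = 11

11


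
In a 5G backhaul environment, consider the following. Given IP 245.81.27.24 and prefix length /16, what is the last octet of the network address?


Given: IP = 245.81.27.24, prefix = /16
Subnet mask = 255.255.0.0
Last octet of IP: 24
Last octet of mask: 0
Network last octet = 24 AND 0 = 0

0


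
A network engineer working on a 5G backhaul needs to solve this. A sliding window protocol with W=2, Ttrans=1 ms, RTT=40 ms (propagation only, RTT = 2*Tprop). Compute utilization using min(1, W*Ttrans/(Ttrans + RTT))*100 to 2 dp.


Given: W = 2, Ttrans = 1 ms, RTT = 40 ms (= 2 * Tprop, Tprop = 20 ms)
Cycle time = Ttrans + RTT = 1 + 40 = 41 ms (first packet sent until its ACK returns)
W * Ttrans = 2 * 1 = 2 ms of sending per cycle
W * Ttrans / (Ttrans + RTT) = 2 / 41 = 0.048780
U = min(1, 0.048780) = 0.048780
U% = 4.88%

4.88


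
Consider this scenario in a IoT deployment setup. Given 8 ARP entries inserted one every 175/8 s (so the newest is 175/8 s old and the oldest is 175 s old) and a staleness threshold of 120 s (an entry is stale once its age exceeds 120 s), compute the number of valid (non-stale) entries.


Ages are k * 175/8 s for k = 1..8 (spacing = 21.8750 s).
Entry k is valid iff k * 175/8 <= 120 iff k <= 8 * 120 / 175 = 5.4857
n_valid = floor(5.4857) = 5
(n_stale = 8 - 5 = 3)

5


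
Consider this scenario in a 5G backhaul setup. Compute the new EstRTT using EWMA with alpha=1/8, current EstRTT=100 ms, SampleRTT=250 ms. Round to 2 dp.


Given: EstRTT = 100 ms, SampleRTT = 250 ms, alpha = 1/8
New EstRTT = (1 - alpha) * EstRTT + alpha * SampleRTT
(7/8) * 100 = 87.5
(1/8) * 250 = 31.25
New EstRTT = 87.5 + 31.25 = 118.75 ms -> 118.75 ms (2 dp)

118.75


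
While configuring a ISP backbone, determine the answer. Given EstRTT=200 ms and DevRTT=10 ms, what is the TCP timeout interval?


Given: EstRTT = 200 ms, DevRTT = 10 ms
Timeout = EstRTT + 4 * DevRTT
4 * DevRTT = 4 * 10 = 40
Timeout = 200 + 40 = 240 ms

240


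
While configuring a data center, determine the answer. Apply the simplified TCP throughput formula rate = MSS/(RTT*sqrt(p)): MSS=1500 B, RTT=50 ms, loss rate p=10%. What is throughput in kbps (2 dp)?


Given: MSS = 1500 bytes, RTT = 50 ms, loss = 10%
RTT in seconds = 50 / 1000 = 0.05
Loss rate = 10% = 0.1
sqrt(loss) = sqrt(0.1) = 0.316227766017
Throughput (bytes/s) = 1500 / (0.05 * 0.316227766017) = 94868.3298
Throughput (kbps) = 94868.3298 * 8 / 1000 = 758.946638 -> 758.95 kbps (2 dp)

758.95


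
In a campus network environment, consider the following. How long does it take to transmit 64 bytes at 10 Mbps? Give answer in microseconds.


Given: packet = 64 bytes, bandwidth = 10 Mbps
Packet in bits = 64 * 8 = 512 bits
Bandwidth = 10 * 10^6 = 10000000 bps
Time = 512 / 10000000 seconds
Time in us = 512 * 10^6 / 10000000 = 51.2

51.2


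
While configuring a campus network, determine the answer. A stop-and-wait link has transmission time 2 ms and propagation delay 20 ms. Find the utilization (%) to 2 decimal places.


Given: Ttrans = 2 ms, Tprop = 20 ms
RTT = 2 * Tprop = 2 * 20 = 40 ms
U = Ttrans / (Ttrans + RTT)
U = 2 / (2 + 40)
U = 2 / 42 = 0.047619
U% = 4.76%

4.76


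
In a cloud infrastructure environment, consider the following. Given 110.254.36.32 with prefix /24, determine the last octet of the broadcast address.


Given: IP = 110.254.36.32, prefix = /24
Host bits = 32 - 24 = 8
Network last octet = 32 AND mask = 0
Host part size = 2^8 - 1 = 255
Broadcast last octet = 0 OR 255 = 255

255


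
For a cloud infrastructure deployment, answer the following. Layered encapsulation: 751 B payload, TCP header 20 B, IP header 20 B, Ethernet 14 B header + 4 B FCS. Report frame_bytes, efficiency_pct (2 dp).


TCP segment = 751 + 20 = 771 B
IP packet = 771 + 20 = 791 B
Ethernet frame = 791 + 14 + 4 = 809 B
Efficiency = app / frame = 751 / 809 = 0.928307 = 92.8307% -> 92.83% (2 dp)

809, 92.83


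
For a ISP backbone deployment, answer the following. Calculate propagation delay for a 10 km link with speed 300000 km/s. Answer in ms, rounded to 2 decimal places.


Given: distance = 10 km, speed = 300000 km/s
Delay = distance / speed = 10 / 300000 seconds
Delay in ms = 10 * 1000 / 300000
Delay = 0.0333 ms
Rounded to 2 dp = 0.03 ms

0.03


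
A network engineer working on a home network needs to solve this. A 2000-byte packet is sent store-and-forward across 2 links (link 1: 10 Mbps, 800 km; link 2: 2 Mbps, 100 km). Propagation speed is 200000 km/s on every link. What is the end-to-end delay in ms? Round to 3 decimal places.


Packet = 2000 bytes = 16000 bits. Store-and-forward: sum (t_trans + t_prop) per link.
Link 1: t_trans = 16000/(10*10^6) s = 1.6000 ms; t_prop = 800/200000 s = 4.0000 ms; subtotal = 5.6000 ms
Link 2: t_trans = 16000/(2*10^6) s = 8.0000 ms; t_prop = 100/200000 s = 0.5000 ms; subtotal = 8.5000 ms
End-to-end = 5.6000 + 8.5000 = 14.1000 ms -> 14.100 ms (3 dp)

14.100


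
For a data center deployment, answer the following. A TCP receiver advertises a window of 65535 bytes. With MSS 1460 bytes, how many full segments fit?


Given: RWND = 65535 bytes, MSS = 1460 bytes
Full segments = floor(RWND / MSS)
Full segments = floor(65535 / 1460)
Full segments = floor(44.887) = 44

44


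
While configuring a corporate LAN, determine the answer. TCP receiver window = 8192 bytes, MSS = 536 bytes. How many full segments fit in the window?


Given: RWND = 8192 bytes, MSS = 536 bytes
Full segments = floor(RWND / MSS)
Full segments = floor(8192 / 536)
Full segments = floor(15.2836) = 15

15


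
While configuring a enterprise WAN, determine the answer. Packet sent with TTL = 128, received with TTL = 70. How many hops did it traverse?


Given: initial TTL = 128, received TTL = 70
Hops = initial TTL - received TTL
Hops = 128 - 70 = 58

58


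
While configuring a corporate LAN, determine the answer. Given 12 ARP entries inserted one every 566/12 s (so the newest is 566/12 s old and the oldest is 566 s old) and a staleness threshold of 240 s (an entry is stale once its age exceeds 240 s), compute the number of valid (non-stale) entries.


Ages are k * 566/12 s for k = 1..12 (spacing = 47.1667 s).
Entry k is valid iff k * 566/12 <= 240 iff k <= 12 * 240 / 566 = 5.0883
n_valid = floor(5.0883) = 5
(n_stale = 12 - 5 = 7)

5


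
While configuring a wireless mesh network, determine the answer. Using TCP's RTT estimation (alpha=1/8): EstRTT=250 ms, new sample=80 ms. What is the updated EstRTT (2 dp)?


Given: EstRTT = 250 ms, SampleRTT = 80 ms, alpha = 1/8
New EstRTT = (1 - alpha) * EstRTT + alpha * SampleRTT
(7/8) * 250 = 218.75
(1/8) * 80 = 10
New EstRTT = 218.75 + 10 = 228.75 ms -> 228.75 ms (2 dp)

228.75


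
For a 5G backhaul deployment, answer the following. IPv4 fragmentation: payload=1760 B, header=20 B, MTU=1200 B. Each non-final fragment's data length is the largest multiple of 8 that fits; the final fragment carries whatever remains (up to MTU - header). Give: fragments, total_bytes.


Max data per non-final fragment = floor((MTU - header)/8)*8 = floor((1200 - 20)/8)*8 = floor(1180/8)*8 = 1176 B
Final fragment needs no 8-byte alignment: it can carry up to MTU - header = 1180 B
Non-final fragments needed = ceil((payload - 1180) / 1176) = ceil(580/1176) = ceil(0.4932) = 1
Number of fragments = 1 + 1 = 2
Fragment sizes (data): 1 * 1176 B + 584 B (last, 584 <= 1180 OK)
Total bytes sent = payload + n_frags * header = 1760 + 2*20 = 1760 + 40 = 1800 B

2, 1800


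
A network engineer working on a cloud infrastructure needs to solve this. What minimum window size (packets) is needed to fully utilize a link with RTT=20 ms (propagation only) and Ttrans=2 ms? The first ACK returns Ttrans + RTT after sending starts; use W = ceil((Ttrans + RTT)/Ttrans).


Given: Ttrans = 2 ms, RTT = 20 ms (= 2 * Tprop, Tprop = 10 ms)
Time until first ACK returns = Ttrans + RTT = 2 + 20 = 22 ms
Need W * Ttrans >= Ttrans + RTT  ->  W >= (Ttrans + RTT) / Ttrans
(Ttrans + RTT) / Ttrans = 22 / 2 = 11
W_min = ceil(11) = 11

11


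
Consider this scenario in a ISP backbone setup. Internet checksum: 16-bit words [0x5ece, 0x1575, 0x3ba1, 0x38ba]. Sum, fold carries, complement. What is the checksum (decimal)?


Given words: [0x5ece, 0x1575, 0x3ba1, 0x38ba]
Step 1: Sum all words
Raw sum = 24270 + 5493 + 15265 + 14522 = 59550
One's complement = ~59550 & 0xFFFF = 5985

5985


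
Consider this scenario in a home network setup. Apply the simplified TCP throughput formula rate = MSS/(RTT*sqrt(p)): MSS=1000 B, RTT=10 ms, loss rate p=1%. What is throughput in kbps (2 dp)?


Given: MSS = 1000 bytes, RTT = 10 ms, loss = 1%
RTT in seconds = 10 / 1000 = 0.01
Loss rate = 1% = 0.01
sqrt(loss) = sqrt(0.01) = 0.1
Throughput (bytes/s) = 1000 / (0.01 * 0.1) = 1000000.0000
Throughput (kbps) = 1000000.0000 * 8 / 1000 = 8000.000000 -> 8000.00 kbps (2 dp)

8000.00


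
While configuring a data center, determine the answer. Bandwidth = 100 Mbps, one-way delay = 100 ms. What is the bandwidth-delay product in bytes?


Given: bandwidth = 100 Mbps, delay = 100 ms
BDP in bits = 100 * 10^6 * 100 / 1000
BDP in bits = 10000000
BDP in bytes = 10000000 / 8 = 1250000

1250000


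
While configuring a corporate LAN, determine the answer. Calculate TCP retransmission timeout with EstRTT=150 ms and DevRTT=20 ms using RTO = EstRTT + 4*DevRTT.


Given: EstRTT = 150 ms, DevRTT = 20 ms
Timeout = EstRTT + 4 * DevRTT
4 * DevRTT = 4 * 20 = 80
Timeout = 150 + 80 = 230 ms

230


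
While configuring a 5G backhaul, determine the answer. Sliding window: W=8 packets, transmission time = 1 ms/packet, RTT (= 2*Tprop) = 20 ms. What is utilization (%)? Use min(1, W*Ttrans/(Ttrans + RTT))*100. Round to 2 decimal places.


Given: W = 8, Ttrans = 1 ms, RTT = 20 ms (= 2 * Tprop, Tprop = 10 ms)
Cycle time = Ttrans + RTT = 1 + 20 = 21 ms (first packet sent until its ACK returns)
W * Ttrans = 8 * 1 = 8 ms of sending per cycle
W * Ttrans / (Ttrans + RTT) = 8 / 21 = 0.380952
U = min(1, 0.380952) = 0.380952
U% = 38.10%

38.10


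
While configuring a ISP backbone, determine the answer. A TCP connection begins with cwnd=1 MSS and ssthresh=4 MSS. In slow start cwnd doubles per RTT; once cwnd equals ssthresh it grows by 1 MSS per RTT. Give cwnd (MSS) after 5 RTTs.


RTT 0: cwnd = 1 MSS (initial)
RTT 1: cwnd = 2 MSS (slow start, doubled)
RTT 2: cwnd = 4 MSS (slow start, doubled)
RTT 3: cwnd = 5 MSS (congestion avoidance, +1)
RTT 4: cwnd = 6 MSS (congestion avoidance, +1)
RTT 5: cwnd = 7 MSS (congestion avoidance, +1)

7


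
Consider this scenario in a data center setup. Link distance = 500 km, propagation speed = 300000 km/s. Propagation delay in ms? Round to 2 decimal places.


Given: distance = 500 km, speed = 300000 km/s
Delay = distance / speed = 500 / 300000 seconds
Delay in ms = 500 * 1000 / 300000
Delay = 1.6667 ms
Rounded to 2 dp = 1.67 ms

1.67


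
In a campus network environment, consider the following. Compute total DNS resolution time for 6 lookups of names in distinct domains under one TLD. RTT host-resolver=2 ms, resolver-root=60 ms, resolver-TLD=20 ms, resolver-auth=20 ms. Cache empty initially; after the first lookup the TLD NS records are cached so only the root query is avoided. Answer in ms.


Lookup 1 (cold cache): local + root + TLD + auth = 2 + 60 + 20 + 20 = 102 ms
Lookups 2..6 (TLD NS cached -> skip root; new domain -> still ask TLD and auth): local + TLD + auth = 2 + 20 + 20 = 42 ms each
Remaining 5 lookups: 5 * 42 = 210 ms
Total = 102 + 210 = 312 ms

312


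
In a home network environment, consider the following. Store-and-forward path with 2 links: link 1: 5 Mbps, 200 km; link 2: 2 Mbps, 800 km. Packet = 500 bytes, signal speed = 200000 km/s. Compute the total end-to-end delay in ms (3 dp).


Packet = 500 bytes = 4000 bits. Store-and-forward: sum (t_trans + t_prop) per link.
Link 1: t_trans = 4000/(5*10^6) s = 0.8000 ms; t_prop = 200/200000 s = 1.0000 ms; subtotal = 1.8000 ms
Link 2: t_trans = 4000/(2*10^6) s = 2.0000 ms; t_prop = 800/200000 s = 4.0000 ms; subtotal = 6.0000 ms
End-to-end = 1.8000 + 6.0000 = 7.8000 ms -> 7.800 ms (3 dp)

7.800


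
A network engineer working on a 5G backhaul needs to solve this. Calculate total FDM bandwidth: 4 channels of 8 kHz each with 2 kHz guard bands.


Given: 4 channels, 8 kHz each, guard = 2 kHz
Channel bandwidth = 4 * 8 = 32 kHz
Guard bands = 3 gaps * 2 kHz = 6 kHz
Total = 32 + 6 = 38 kHz

38


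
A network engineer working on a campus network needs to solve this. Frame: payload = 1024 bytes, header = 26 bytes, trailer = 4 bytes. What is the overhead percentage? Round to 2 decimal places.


Given: payload = 1024 B, header = 26 B, trailer = 4 B
Overhead bytes = header + trailer = 26 + 4 = 30
Total frame = payload + overhead = 1024 + 30 = 1054
Overhead % = 30 / 1054 * 100 = 2.8463% -> 2.85% (2 dp)

2.85


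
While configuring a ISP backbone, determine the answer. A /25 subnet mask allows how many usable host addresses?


Given: subnet mask /25
Host bits = 32 - 25 = 7
Total addresses = 2^7 = 128
Usable hosts = 128 - 2 (network + broadcast) = 126

126


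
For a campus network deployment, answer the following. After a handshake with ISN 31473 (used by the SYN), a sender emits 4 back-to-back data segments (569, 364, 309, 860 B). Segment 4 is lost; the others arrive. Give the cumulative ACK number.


SYN uses sequence number 31473; first data byte = ISN + 1 = 31474.
Segment 1: SEQ = 31474, len = 569 B, covers [31474, 32042]
Segment 2: SEQ = 32043, len = 364 B, covers [32043, 32406]
Segment 3: SEQ = 32407, len = 309 B, covers [32407, 32715]
Segment 4: SEQ = 32716, len = 860 B, covers [32716, 33575] [LOST]
In-order data received: bytes [31474, 32715] (segments 1..3).
Segment 4 missing -> gap begins at byte 32716.
Cumulative ACK = next expected in-order byte = 31474 + 569 + 364 + 309 = 32716

32716


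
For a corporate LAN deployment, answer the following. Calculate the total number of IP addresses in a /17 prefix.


Given: CIDR prefix /17
Host bits = 32 - 17 = 15
Total addresses = 2^15 = 32768

32768


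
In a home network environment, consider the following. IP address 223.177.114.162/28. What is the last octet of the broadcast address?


Given: IP = 223.177.114.162, prefix = /28
Host bits = 32 - 28 = 4
Network last octet = 162 AND mask = 160
Host part size = 2^4 - 1 = 15
Broadcast last octet = 160 OR 15 = 175

175


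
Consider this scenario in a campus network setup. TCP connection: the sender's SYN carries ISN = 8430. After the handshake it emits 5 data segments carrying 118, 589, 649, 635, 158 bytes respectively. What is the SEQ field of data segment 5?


The SYN occupies sequence number ISN = 8430, so the first data byte is ISN + 1 = 8431.
SEQ of data segment i = (ISN + 1) + sum of payload sizes of segments 1..i-1.
Segment 1: SEQ = 8431, payload = 118 bytes
Segment 2: SEQ = 8549, payload = 589 bytes
Segment 3: SEQ = 9138, payload = 649 bytes
Segment 4: SEQ = 9787, payload = 635 bytes
Segment 5: SEQ = 10422, payload = 158 bytes
SEQ of segment 5 = 8431 + 118 + 589 + 649 + 635 = 10422

10422


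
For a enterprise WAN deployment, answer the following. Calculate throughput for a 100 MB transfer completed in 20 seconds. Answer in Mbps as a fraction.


Given: file = 100 MB, time = 20 s
File in Mb = 100 * 8 = 800 Mb
Throughput = 800 / 20 Mbps
Throughput = 40 Mbps

40
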